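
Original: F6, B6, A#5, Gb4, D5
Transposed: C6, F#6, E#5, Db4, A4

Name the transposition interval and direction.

down a perfect fourth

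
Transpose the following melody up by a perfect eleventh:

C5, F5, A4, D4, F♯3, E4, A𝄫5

C5 up a perfect eleventh is F6.
A perfect eleventh up from F5 gives Bb6.
A perfect eleventh up from A4 gives D6.
D4: an eleventh up reaches G, and 17 semitones makes it G5.
F#3 up a perfect eleventh is B4.
A perfect eleventh up from E4 gives A5.
Abb5 up a perfect eleventh is Dbb7.

F6 Bb6 D6 G5 B4 A5 Dbb7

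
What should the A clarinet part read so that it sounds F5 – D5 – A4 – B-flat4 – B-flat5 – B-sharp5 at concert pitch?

The A clarinet sounds a minor third below written, so the written part must be a minor third above concert — transpose each note up.
F5 becomes Ab5
D5 becomes F5
A4 becomes C5
Bb4 becomes Db5
Bb5 becomes Db6
B#5 becomes D#6

Ab5 F5 C5 Db5 Db6 D#6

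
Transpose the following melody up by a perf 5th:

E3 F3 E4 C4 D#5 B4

B3 C4 B4 G4 A#5 F#5

E3 -> B3
F3 -> C4
E4 -> B4
C4 -> G4
D#5 -> A#5
B4 -> F#5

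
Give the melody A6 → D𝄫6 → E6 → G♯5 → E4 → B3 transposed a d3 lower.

F##6 Bb5 C##6 E##5 C##4 G##3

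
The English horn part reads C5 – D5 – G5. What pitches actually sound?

F4 G4 C5

The English horn sounds a perfect fifth below written, so transpose each written note down a perfect fifth.
C5 gives F4
D5 gives G4
G5 gives C5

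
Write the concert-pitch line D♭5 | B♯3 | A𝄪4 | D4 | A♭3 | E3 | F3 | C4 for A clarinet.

Fb5 D#4 C##5 F4 Cb4 G3 Ab3 Eb4

The A clarinet sounds a minor third below written, so the written part must be a minor third above concert — transpose each note up.
Db5 → Fb5
B#3 → D#4
A##4 → C##5
D4 → F4
Ab3 → Cb4
E3 → G3
F3 → Ab3
C4 → Eb4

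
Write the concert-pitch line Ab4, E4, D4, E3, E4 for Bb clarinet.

Written C4 sounds as Bb3 on the Bb clarinet, so concert pitches are written a major second up.
Ab4 to Bb4
E4 to F#4
D4 to E4
E3 to F#3
E4 to F#4

Bb4 F#4 E4 F#3 F#4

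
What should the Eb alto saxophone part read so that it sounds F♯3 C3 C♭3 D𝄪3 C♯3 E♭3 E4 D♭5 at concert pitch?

Written C4 sounds as Eb3 on the Eb alto saxophone, so concert pitches are written a major sixth up.
F#3 becomes D#4
C3 becomes A3
Cb3 becomes Ab3
D##3 becomes B##3
C#3 becomes A#3
Eb3 becomes C4
E4 becomes C#5
Db5 becomes Bb5

D#4 A3 Ab3 B##3 A#3 C4 C#5 Bb5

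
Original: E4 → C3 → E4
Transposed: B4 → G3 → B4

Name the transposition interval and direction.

up a perfect fifth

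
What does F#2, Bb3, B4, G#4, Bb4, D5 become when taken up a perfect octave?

F#3 Bb4 B5 G#5 Bb5 D6

F#2 gives F#3
Bb3 gives Bb4
B4 gives B5
G#4 gives G#5
Bb4 gives Bb5
D5 gives D6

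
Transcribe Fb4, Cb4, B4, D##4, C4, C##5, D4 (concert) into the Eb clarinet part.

Db4 Ab3 G#4 B##3 A3 A##4 B3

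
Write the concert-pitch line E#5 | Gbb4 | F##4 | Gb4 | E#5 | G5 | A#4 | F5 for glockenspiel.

E#3 Gbb2 F##2 Gb2 E#3 G3 A#2 F3

The glockenspiel sounds a perfect fifteenth above written, so the written part must be a perfect fifteenth below concert — transpose each note down.
E#5 → E#3
Gbb4 → Gbb2
F##4 → F##2
Gb4 → Gb2
E#5 → E#3
G5 → G3
A#4 → A#2
F5 → F3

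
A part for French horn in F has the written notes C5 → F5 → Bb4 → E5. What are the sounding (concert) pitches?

Written C4 on the French horn in F sounds as F3, a perfect fifth lower; apply that shift to every note.
C5 to F4
F5 to Bb4
Bb4 to Eb4
E5 to A4

F4 Bb4 Eb4 A4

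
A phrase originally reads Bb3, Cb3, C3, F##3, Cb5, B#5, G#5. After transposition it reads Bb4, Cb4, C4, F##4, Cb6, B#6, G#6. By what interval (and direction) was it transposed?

From Bb3 to Bb4 is 8 letter names — an octave of some quality.
Bb3 to Bb4 is 12 semitones, which makes it a perfect octave; the second version is higher, so the direction is up.
Checking another pair — G#5 → G#6 — gives the same interval.

up a perfect octave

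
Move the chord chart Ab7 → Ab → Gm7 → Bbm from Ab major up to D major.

D7 D C#m7 Em

Ab major up to D major is an augmented fourth; each chord root moves by that interval while the quality stays the same.
Ab7: root Ab up an augmented fourth → D, giving D7.
Ab: root Ab up an augmented fourth → D, giving D.
Gm7: root G up an augmented fourth → C#, giving C#m7.
Bbm: root Bb up an augmented fourth → E, giving Em.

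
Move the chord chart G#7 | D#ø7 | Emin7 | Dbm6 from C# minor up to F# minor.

C#7 G#ø7 Amin7 Gbm6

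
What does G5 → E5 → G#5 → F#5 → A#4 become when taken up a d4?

Cb6 Ab5 C6 Bb5 D5

A diminished fourth up from G5 gives Cb6.
A diminished fourth up from E5 gives Ab5.
G#5: a fourth up reaches C, and 4 semitones makes it C6.
F#5 up a diminished fourth is Bb5.
A#4 up a diminished fourth is D5.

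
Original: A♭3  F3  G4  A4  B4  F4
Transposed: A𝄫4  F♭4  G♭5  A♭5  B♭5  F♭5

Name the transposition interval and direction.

From Ab3 to Abb4 is 8 letter names — an octave of some quality.
Ab3 to Abb4 is 11 semitones, which makes it a diminished octave; the second version is higher, so the direction is up.
Checking another pair — F4 → Fb5 — gives the same interval.

up a diminished octave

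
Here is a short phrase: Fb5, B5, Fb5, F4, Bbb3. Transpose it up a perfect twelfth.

Cb7 F#7 Cb7 C6 Fb5

Fb5 -> Cb7
B5 -> F#7
Fb5 -> Cb7
F4 -> C6
Bbb3 -> Fb5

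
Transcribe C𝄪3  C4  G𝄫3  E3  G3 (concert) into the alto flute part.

The alto flute sounds a perfect fourth below written, so the written part must be a perfect fourth above concert — transpose each note up.
C##3 -> F##3
C4 -> F4
Gbb3 -> Cbb4
E3 -> A3
G3 -> C4

F##3 F4 Cbb4 A3 C4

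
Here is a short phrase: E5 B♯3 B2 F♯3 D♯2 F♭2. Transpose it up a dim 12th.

Bb6 F#5 F4 C5 A3 Cbb4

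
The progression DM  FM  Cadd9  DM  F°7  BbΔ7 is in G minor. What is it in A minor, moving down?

EM GM Dadd9 EM G°7 CΔ7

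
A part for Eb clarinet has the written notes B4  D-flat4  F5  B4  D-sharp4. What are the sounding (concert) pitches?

D5 Fb4 Ab5 D5 F#4

Written C4 on the Eb clarinet sounds as Eb4, a minor third higher; apply that shift to every note.
B4 to D5
Db4 to Fb4
F5 to Ab5
B4 to D5
D#4 to F#4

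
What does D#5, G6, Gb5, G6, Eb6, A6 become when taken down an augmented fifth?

G4 Cb6 Cbb5 Cb6 Abb5 Db6

An augmented fifth down from D#5 gives G4.
An augmented fifth down from G6 gives Cb6.
Gb5: a fifth down reaches C, and 8 semitones makes it Cbb5.
G6 down an augmented fifth is Cb6.
An augmented fifth down from Eb6 gives Abb5.
An augmented fifth down from A6 gives Db6.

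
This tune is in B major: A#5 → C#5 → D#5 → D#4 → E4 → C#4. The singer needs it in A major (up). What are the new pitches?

B major to A major up is a minor seventh, so every note moves up by that interval.
A#5 gives G#6
C#5 gives B5
D#5 gives C#6
D#4 gives C#5
E4 gives D5
C#4 gives B4

G#6 B5 C#6 C#5 D5 B4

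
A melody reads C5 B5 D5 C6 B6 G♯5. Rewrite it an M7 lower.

Db4 C5 Eb4 Db5 C6 A4

C5 → Db4
B5 → C5
D5 → Eb4
C6 → Db5
B6 → C6
G#5 → A4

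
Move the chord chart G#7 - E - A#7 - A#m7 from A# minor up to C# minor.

B7 G C#7 C#m7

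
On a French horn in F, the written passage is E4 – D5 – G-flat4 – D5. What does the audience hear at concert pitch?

The French horn in F sounds a perfect fifth below written, so transpose each written note down a perfect fifth.
E4 becomes A3
D5 becomes G4
Gb4 becomes Cb4
D5 becomes G4

A3 G4 Cb4 G4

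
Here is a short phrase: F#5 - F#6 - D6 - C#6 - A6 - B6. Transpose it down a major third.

F#5 down a major third is D5.
A major third down from F#6 gives D6.
A major third down from D6 gives Bb5.
A major third down from C#6 gives A5.
A6: a third down reaches F, and 4 semitones makes it F6.
A major third down from B6 gives G6.

D5 D6 Bb5 A5 F6 G6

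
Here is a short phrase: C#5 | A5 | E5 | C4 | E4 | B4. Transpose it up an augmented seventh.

C#5 gives B##5
A5 gives G##6
E5 gives D##6
C4 gives B#4
E4 gives D##5
B4 gives A##5

B##5 G##6 D##6 B#4 D##5 A##5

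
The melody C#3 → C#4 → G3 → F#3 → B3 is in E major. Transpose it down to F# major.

E major to F# major down is a minor seventh, so every note moves down by that interval.
C#3 gives D#2
C#4 gives D#3
G3 gives A2
F#3 gives G#2
B3 gives C#3

D#2 D#3 A2 G#2 C#3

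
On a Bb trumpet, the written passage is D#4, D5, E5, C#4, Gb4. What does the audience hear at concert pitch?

C#4 C5 D5 B3 Fb4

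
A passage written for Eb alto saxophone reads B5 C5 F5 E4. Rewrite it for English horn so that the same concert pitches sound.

A5 Bb4 Eb5 D4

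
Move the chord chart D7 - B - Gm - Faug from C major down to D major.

E7 C# Am Gaug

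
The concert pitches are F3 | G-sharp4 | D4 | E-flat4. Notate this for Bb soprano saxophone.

G3 A#4 E4 F4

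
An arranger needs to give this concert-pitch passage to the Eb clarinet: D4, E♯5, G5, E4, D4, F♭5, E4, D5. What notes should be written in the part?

B3 C##5 E5 C#4 B3 Db5 C#4 B4

Written C4 sounds as Eb4 on the Eb clarinet, so concert pitches are written a minor third down.
D4 becomes B3
E#5 becomes C##5
G5 becomes E5
E4 becomes C#4
D4 becomes B3
Fb5 becomes Db5
E4 becomes C#4
D5 becomes B4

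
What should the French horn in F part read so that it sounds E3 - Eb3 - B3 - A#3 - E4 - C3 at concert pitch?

Written C4 sounds as F3 on the French horn in F, so concert pitches are written a perfect fifth up.
E3 -> B3
Eb3 -> Bb3
B3 -> F#4
A#3 -> E#4
E4 -> B4
C3 -> G3

B3 Bb3 F#4 E#4 B4 G3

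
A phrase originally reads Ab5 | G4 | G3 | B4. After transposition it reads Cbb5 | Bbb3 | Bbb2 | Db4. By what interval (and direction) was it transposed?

Take the first pair: Ab5 → Cbb5. A to C spans 6 letter names, so the interval is some kind of sixth.
Cbb5 to Ab5 is 10 semitones, which makes it an augmented sixth; the second version is lower, so the direction is down.
Checking another pair — B4 → Db4 — gives the same interval.

down an augmented sixth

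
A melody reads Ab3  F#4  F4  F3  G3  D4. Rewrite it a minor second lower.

G3 E#4 E4 E3 F#3 C#4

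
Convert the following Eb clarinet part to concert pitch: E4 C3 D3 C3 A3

G4 Eb3 F3 Eb3 C4

Written C4 on the Eb clarinet sounds as Eb4, a minor third higher; apply that shift to every note.
E4 to G4
C3 to Eb3
D3 to F3
C3 to Eb3
A3 to C4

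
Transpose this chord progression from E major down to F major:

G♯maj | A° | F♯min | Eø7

Amaj Bb° Gmin Fø7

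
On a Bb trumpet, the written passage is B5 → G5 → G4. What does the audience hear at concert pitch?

A5 F5 F4

The Bb trumpet sounds a major second below written, so transpose each written note down a major second.
B5 to A5
G5 to F5
G4 to F4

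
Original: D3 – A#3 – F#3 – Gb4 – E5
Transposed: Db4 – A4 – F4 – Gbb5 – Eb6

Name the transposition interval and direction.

up a diminished octave

From D3 to Db4 is 8 letter names — an octave of some quality.
D3 to Db4 is 11 semitones, which makes it a diminished octave; the second version is higher, so the direction is up.
Checking another pair — E5 → Eb6 — gives the same interval.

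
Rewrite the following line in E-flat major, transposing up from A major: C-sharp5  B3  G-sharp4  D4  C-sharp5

G5 F4 D5 Ab4 G5

A major to E-flat major up is a diminished fifth, so every note moves up by that interval.
C#5 gives G5
B3 gives F4
G#4 gives D5
D4 gives Ab4
C#5 gives G5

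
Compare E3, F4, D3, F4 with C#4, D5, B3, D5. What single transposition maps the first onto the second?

up a major sixth

From E3 to C#4 is 6 letter names — a sixth of some quality.
E3 to C#4 is 9 semitones, which makes it a major sixth; the second version is higher, so the direction is up.
Checking another pair — F4 → D5 — gives the same interval.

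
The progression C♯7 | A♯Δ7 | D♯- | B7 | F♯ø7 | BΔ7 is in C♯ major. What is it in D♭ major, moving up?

Db7 BbΔ7 Eb- Cb7 Gbø7 CbΔ7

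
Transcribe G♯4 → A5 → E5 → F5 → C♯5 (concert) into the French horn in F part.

The French horn in F sounds a perfect fifth below written, so the written part must be a perfect fifth above concert — transpose each note up.
G#4 -> D#5
A5 -> E6
E5 -> B5
F5 -> C6
C#5 -> G#5

D#5 E6 B5 C6 G#5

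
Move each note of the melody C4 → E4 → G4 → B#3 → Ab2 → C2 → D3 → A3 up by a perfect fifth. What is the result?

G4 B4 D5 F##4 Eb3 G2 A3 E4

C4 gives G4
E4 gives B4
G4 gives D5
B#3 gives F##4
Ab2 gives Eb3
C2 gives G2
D3 gives A3
A3 gives E4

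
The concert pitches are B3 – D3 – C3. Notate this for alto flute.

Written C4 sounds as G3 on the alto flute, so concert pitches are written a perfect fourth up.
B3 to E4
D3 to G3
C3 to F3

E4 G3 F3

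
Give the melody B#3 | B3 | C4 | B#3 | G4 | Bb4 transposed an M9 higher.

C##5 C#5 D5 C##5 A5 C6

B#3 up a major ninth is C##5.
B3 up a major ninth is C#5.
A major ninth up from C4 gives D5.
A major ninth up from B#3 gives C##5.
G4 up a major ninth is A5.
Bb4 up a major ninth is C6.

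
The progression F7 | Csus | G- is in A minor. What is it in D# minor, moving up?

B7 F#sus C#-

A minor up to D# minor is an augmented fourth; each chord root moves by that interval while the quality stays the same.
F7: root F up an augmented fourth → B, giving B7.
Csus: root C up an augmented fourth → F#, giving F#sus.
G-: root G up an augmented fourth → C#, giving C#-.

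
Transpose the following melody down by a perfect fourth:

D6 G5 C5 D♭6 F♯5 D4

D6: a fourth down reaches A, and 5 semitones makes it A5.
G5: a fourth down reaches D, and 5 semitones makes it D5.
A perfect fourth down from C5 gives G4.
A perfect fourth down from Db6 gives Ab5.
A perfect fourth down from F#5 gives C#5.
A perfect fourth down from D4 gives A3.

A5 D5 G4 Ab5 C#5 A3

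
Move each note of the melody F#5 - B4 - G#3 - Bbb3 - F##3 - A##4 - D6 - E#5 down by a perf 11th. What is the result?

C#4 F#3 D#2 Fb2 C##2 E##3 A4 B#3

F#5: an eleventh down reaches C, and 17 semitones makes it C#4.
A perfect eleventh down from B4 gives F#3.
G#3: an eleventh down reaches D, and 17 semitones makes it D#2.
Bbb3 down a perfect eleventh is Fb2.
F##3 down a perfect eleventh is C##2.
A##4: an eleventh down reaches E, and 17 semitones makes it E##3.
D6: an eleventh down reaches A, and 17 semitones makes it A4.
E#5: an eleventh down reaches B, and 17 semitones makes it B#3.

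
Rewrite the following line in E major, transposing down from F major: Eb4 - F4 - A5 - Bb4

D4 E4 G#5 A4

F major to E major down is a minor second, so every note moves down by that interval.
Eb4 gives D4
F4 gives E4
A5 gives G#5
Bb4 gives A4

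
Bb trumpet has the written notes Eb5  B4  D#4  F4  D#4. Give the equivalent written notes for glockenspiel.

First find concert pitch: the Bb trumpet sounds a major second below written, so Eb5 B4 D#4 F4 D#4 sounds Db5 A4 C#4 Eb4 C#4.
Then write for glockenspiel: it sounds a perfect fifteenth above written, so the part must be a perfect fifteenth below concert.
Db5 → Db3
A4 → A2
C#4 → C#2
Eb4 → Eb2
C#4 → C#2

Db3 A2 C#2 Eb2 C#2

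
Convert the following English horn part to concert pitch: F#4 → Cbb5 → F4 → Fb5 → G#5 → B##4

Written C4 on the English horn sounds as F3, a perfect fifth lower; apply that shift to every note.
F#4 becomes B3
Cbb5 becomes Fbb4
F4 becomes Bb3
Fb5 becomes Bbb4
G#5 becomes C#5
B##4 becomes E##4

B3 Fbb4 Bb3 Bbb4 C#5 E##4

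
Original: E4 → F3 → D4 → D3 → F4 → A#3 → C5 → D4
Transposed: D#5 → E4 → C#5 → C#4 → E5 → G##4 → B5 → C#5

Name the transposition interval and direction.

up a major seventh

Take the first pair: E4 → D#5. E to D spans 7 letter names, so the interval is some kind of seventh.
E4 to D#5 is 11 semitones, which makes it a major seventh; the second version is higher, so the direction is up.
Checking another pair — D4 → C#5 — gives the same interval.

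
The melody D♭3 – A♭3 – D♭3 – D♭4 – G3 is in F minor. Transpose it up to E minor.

C4 G4 C4 C5 F#4

F minor to E minor up is a major seventh, so every note moves up by that interval.
Db3 gives C4
Ab3 gives G4
Db3 gives C4
Db4 gives C5
G3 gives F#4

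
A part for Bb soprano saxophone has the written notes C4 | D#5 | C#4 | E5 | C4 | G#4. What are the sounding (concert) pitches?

The Bb soprano saxophone sounds a major second below written, so transpose each written note down a major second.
C4 -> Bb3
D#5 -> C#5
C#4 -> B3
E5 -> D5
C4 -> Bb3
G#4 -> F#4

Bb3 C#5 B3 D5 Bb3 F#4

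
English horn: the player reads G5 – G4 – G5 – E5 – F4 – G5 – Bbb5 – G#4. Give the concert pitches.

Written C4 on the English horn sounds as F3, a perfect fifth lower; apply that shift to every note.
G5 to C5
G4 to C4
G5 to C5
E5 to A4
F4 to Bb3
G5 to C5
Bbb5 to Ebb5
G#4 to C#4

C5 C4 C5 A4 Bb3 C5 Ebb5 C#4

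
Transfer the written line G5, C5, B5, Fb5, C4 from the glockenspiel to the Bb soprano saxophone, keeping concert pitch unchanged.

A7 D7 C#8 Gb7 D6

First find concert pitch: the glockenspiel sounds a perfect fifteenth above written, so G5 C5 B5 Fb5 C4 sounds G7 C7 B7 Fb7 C6.
Then write for Bb soprano saxophone: it sounds a major second below written, so the part must be a major second above concert.
G7 → A7
C7 → D7
B7 → C#8
Fb7 → Gb7
C6 → D6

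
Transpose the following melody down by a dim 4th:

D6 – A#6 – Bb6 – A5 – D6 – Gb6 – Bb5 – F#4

A#5 E##6 F#6 E#5 A#5 D6 F#5 C##4

D6 -> A#5
A#6 -> E##6
Bb6 -> F#6
A5 -> E#5
D6 -> A#5
Gb6 -> D6
Bb5 -> F#5
F#4 -> C##4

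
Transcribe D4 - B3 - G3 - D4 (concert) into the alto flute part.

G4 E4 C4 G4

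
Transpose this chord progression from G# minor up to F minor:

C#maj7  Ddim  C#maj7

Bbmaj7 Cbdim Bbmaj7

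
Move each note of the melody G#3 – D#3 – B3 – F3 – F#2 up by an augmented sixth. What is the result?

G#3 → E##4
D#3 → B##3
B3 → G##4
F3 → D#4
F#2 → D##3

E##4 B##3 G##4 D#4 D##3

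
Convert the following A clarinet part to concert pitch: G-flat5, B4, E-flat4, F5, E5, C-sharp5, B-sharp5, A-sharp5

Written C4 on the A clarinet sounds as A3, a minor third lower; apply that shift to every note.
Gb5 becomes Eb5
B4 becomes G#4
Eb4 becomes C4
F5 becomes D5
E5 becomes C#5
C#5 becomes A#4
B#5 becomes G##5
A#5 becomes F##5

Eb5 G#4 C4 D5 C#5 A#4 G##5 F##5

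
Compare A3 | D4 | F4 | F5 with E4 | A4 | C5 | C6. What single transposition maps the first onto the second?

Take the first pair: A3 → E4. A to E spans 5 letter names, so the interval is some kind of fifth.
A3 to E4 is 7 semitones, which makes it a perfect fifth; the second version is higher, so the direction is up.
Checking another pair — F5 → C6 — gives the same interval.

up a perfect fifth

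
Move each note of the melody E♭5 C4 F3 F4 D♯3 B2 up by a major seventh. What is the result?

Eb5 becomes D6
C4 becomes B4
F3 becomes E4
F4 becomes E5
D#3 becomes C##4
B2 becomes A#3

D6 B4 E4 E5 C##4 A#3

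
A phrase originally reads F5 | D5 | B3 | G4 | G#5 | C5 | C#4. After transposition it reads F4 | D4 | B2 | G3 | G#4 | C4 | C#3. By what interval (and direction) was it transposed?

Take the first pair: F5 → F4. F to F spans 8 letter names, so the interval is some kind of octave.
F4 to F5 is 12 semitones, which makes it a perfect octave; the second version is lower, so the direction is down.
Checking another pair — C#4 → C#3 — gives the same interval.

down a perfect octave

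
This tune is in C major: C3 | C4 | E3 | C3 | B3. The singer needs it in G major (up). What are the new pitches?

G3 G4 B3 G3 F#4

C major to G major up is a perfect fifth, so every note moves up by that interval.
C3 → G3
C4 → G4
E3 → B3
C3 → G3
B3 → F#4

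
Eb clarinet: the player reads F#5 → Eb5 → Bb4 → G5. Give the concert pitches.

A5 Gb5 Db5 Bb5

Written C4 on the Eb clarinet sounds as Eb4, a minor third higher; apply that shift to every note.
F#5 gives A5
Eb5 gives Gb5
Bb4 gives Db5
G5 gives Bb5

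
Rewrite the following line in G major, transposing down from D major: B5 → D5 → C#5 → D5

E5 G4 F#4 G4

From D down to G is a perfect fifth; apply that to each pitch.
B5 -> E5
D5 -> G4
C#5 -> F#4
D5 -> G4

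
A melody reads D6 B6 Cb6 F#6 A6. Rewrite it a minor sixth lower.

F#5 D#6 Eb5 A#5 C#6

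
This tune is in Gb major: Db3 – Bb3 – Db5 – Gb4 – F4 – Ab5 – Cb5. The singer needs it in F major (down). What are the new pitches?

Gb major to F major down is a minor second, so every note moves down by that interval.
Db3 -> C3
Bb3 -> A3
Db5 -> C5
Gb4 -> F4
F4 -> E4
Ab5 -> G5
Cb5 -> Bb4

C3 A3 C5 F4 E4 G5 Bb4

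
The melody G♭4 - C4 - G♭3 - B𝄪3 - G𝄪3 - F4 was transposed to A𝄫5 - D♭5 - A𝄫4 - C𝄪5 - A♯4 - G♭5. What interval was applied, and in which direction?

up a minor ninth

From Gb4 to Abb5 is 9 letter names — a ninth of some quality.
Gb4 to Abb5 is 13 semitones, which makes it a minor ninth; the second version is higher, so the direction is up.
Checking another pair — F4 → Gb5 — gives the same interval.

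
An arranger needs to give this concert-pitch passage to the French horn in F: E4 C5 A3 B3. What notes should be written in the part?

Written C4 sounds as F3 on the French horn in F, so concert pitches are written a perfect fifth up.
E4 → B4
C5 → G5
A3 → E4
B3 → F#4

B4 G5 E4 F#4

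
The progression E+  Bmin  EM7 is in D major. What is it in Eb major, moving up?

D major up to Eb major is a minor second; each chord root moves by that interval while the quality stays the same.
E+: root E up a minor second → F, giving F+.
Bmin: root B up a minor second → C, giving Cmin.
EM7: root E up a minor second → F, giving FM7.

F+ Cmin FM7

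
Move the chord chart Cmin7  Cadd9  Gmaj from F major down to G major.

Dmin7 Dadd9 Amaj

F major down to G major is a minor seventh; each chord root moves by that interval while the quality stays the same.
Cmin7: root C down a minor seventh → D, giving Dmin7.
Cadd9: root C down a minor seventh → D, giving Dadd9.
Gmaj: root G down a minor seventh → A, giving Amaj.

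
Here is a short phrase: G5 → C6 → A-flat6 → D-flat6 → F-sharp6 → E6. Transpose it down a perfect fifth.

C5 F5 Db6 Gb5 B5 A5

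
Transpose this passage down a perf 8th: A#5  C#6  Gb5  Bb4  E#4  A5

A#4 C#5 Gb4 Bb3 E#3 A4

A#5 -> A#4
C#6 -> C#5
Gb5 -> Gb4
Bb4 -> Bb3
E#4 -> E#3
A5 -> A4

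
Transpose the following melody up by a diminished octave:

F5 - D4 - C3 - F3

Fb6 Db5 Cb4 Fb4

F5 → Fb6
D4 → Db5
C3 → Cb4
F3 → Fb4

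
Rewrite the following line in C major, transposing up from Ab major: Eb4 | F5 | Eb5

Ab major to C major up is a major third, so every note moves up by that interval.
Eb4 gives G4
F5 gives A5
Eb5 gives G5

G4 A5 G5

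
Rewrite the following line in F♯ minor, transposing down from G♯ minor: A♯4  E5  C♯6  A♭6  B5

G#4 D5 B5 Gb6 A5

From G♯ down to F♯ is a major second; apply that to each pitch.
A#4 to G#4
E5 to D5
C#6 to B5
Ab6 to Gb6
B5 to A5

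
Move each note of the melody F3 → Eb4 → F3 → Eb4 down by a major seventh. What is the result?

F3 gives Gb2
Eb4 gives Fb3
F3 gives Gb2
Eb4 gives Fb3

Gb2 Fb3 Gb2 Fb3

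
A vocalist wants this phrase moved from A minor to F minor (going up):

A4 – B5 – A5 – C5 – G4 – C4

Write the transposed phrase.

A minor to F minor up is a minor sixth, so every note moves up by that interval.
A4 to F5
B5 to G6
A5 to F6
C5 to Ab5
G4 to Eb5
C4 to Ab4

F5 G6 F6 Ab5 Eb5 Ab4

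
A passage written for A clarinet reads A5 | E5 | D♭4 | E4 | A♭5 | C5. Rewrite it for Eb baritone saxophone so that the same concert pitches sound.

D#7 A#6 G5 A#5 D7 F#6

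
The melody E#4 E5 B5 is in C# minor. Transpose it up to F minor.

A4 Ab5 Eb6

C# minor to F minor up is a diminished fourth, so every note moves up by that interval.
E#4 gives A4
E5 gives Ab5
B5 gives Eb6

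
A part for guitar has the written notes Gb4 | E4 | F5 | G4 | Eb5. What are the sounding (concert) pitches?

Gb3 E3 F4 G3 Eb4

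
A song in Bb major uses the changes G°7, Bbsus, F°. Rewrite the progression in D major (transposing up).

Bb major up to D major is a major third; each chord root moves by that interval while the quality stays the same.
G°7: root G up a major third → B, giving B°7.
Bbsus: root Bb up a major third → D, giving Dsus.
F°: root F up a major third → A, giving A°.

B°7 Dsus A°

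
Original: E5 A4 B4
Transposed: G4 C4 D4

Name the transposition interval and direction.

down a major sixth

From E5 to G4 is 6 letter names — a sixth of some quality.
G4 to E5 is 9 semitones, which makes it a major sixth; the second version is lower, so the direction is down.
Checking another pair — B4 → D4 — gives the same interval.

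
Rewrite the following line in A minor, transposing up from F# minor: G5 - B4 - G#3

Bb5 D5 B3

From F# up to A is a minor third; apply that to each pitch.
G5 to Bb5
B4 to D5
G#3 to B3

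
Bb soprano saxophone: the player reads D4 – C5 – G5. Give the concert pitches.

C4 Bb4 F5

The Bb soprano saxophone sounds a major second below written, so transpose each written note down a major second.
D4 → C4
C5 → Bb4
G5 → F5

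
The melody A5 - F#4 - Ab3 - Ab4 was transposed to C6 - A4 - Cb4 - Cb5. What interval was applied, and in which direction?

up a minor third

Take the first pair: A5 → C6. A to C spans 3 letter names, so the interval is some kind of third.
A5 to C6 is 3 semitones, which makes it a minor third; the second version is higher, so the direction is up.
Checking another pair — Ab4 → Cb5 — gives the same interval.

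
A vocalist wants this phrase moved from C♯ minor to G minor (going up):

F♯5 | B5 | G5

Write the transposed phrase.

From C♯ up to G is a diminished fifth; apply that to each pitch.
F#5 becomes C6
B5 becomes F6
G5 becomes Db6

C6 F6 Db6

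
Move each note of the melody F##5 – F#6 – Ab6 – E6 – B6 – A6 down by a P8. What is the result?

F##4 F#5 Ab5 E5 B5 A5

F##5 to F##4
F#6 to F#5
Ab6 to Ab5
E6 to E5
B6 to B5
A6 to A5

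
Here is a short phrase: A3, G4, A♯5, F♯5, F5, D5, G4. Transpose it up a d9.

Bbb4 Abb5 Bb6 Gb6 Gbb6 Ebb6 Abb5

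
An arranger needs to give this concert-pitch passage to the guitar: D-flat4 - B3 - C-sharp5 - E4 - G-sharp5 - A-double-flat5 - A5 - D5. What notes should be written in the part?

Db5 B4 C#6 E5 G#6 Abb6 A6 D6

Written C4 sounds as C3 on the guitar, so concert pitches are written a perfect octave up.
Db4 -> Db5
B3 -> B4
C#5 -> C#6
E4 -> E5
G#5 -> G#6
Abb5 -> Abb6
A5 -> A6
D5 -> D6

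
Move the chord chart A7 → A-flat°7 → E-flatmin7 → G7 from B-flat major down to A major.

G#7 G°7 Dmin7 F#7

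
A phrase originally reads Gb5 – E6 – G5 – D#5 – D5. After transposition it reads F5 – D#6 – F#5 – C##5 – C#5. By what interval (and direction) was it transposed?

down a minor second

From Gb5 to F5 is 2 letter names — a second of some quality.
F5 to Gb5 is 1 semitone, which makes it a minor second; the second version is lower, so the direction is down.
Checking another pair — D5 → C#5 — gives the same interval.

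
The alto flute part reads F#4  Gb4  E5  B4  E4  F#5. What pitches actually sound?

The alto flute sounds a perfect fourth below written, so transpose each written note down a perfect fourth.
F#4 -> C#4
Gb4 -> Db4
E5 -> B4
B4 -> F#4
E4 -> B3
F#5 -> C#5

C#4 Db4 B4 F#4 B3 C#5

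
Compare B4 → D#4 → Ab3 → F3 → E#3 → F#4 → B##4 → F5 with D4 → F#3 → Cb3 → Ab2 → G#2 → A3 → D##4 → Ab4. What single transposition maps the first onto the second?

down a major sixth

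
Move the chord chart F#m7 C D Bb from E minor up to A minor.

E minor up to A minor is a perfect fourth; each chord root moves by that interval while the quality stays the same.
F#m7: root F# up a perfect fourth → B, giving Bm7.
C: root C up a perfect fourth → F, giving F.
D: root D up a perfect fourth → G, giving G.
Bb: root Bb up a perfect fourth → Eb, giving Eb.

Bm7 F G Eb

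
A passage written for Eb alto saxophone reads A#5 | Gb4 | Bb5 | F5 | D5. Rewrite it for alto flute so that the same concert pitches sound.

First find concert pitch: the Eb alto saxophone sounds a major sixth below written, so A#5 Gb4 Bb5 F5 D5 sounds C#5 Bbb3 Db5 Ab4 F4.
Then write for alto flute: it sounds a perfect fourth below written, so the part must be a perfect fourth above concert.
C#5 → F#5
Bbb3 → Ebb4
Db5 → Gb5
Ab4 → Db5
F4 → Bb4

F#5 Ebb4 Gb5 Db5 Bb4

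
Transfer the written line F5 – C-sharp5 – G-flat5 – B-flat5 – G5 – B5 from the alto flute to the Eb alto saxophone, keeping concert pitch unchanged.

A5 E#5 Bb5 D6 B5 D#6

First find concert pitch: the alto flute sounds a perfect fourth below written, so F5 C-sharp5 G-flat5 B-flat5 G5 B5 sounds C5 G#4 Db5 F5 D5 F#5.
Then write for Eb alto saxophone: it sounds a major sixth below written, so the part must be a major sixth above concert.
C5 → A5
G#4 → E#5
Db5 → Bb5
F5 → D6
D5 → B5
F#5 → D#6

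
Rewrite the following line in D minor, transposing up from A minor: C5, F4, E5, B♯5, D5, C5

F5 Bb4 A5 E#6 G5 F5

A minor to D minor up is a perfect fourth, so every note moves up by that interval.
C5 -> F5
F4 -> Bb4
E5 -> A5
B#5 -> E#6
D5 -> G5
C5 -> F5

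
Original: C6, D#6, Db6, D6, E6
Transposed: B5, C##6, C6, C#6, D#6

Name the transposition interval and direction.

From C6 to B5 is 2 letter names — a second of some quality.
B5 to C6 is 1 semitone, which makes it a minor second; the second version is lower, so the direction is down.
Checking another pair — E6 → D#6 — gives the same interval.

down a minor second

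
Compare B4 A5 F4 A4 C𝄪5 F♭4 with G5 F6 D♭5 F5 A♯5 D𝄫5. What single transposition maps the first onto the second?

up a minor sixth

From B4 to G5 is 6 letter names — a sixth of some quality.
B4 to G5 is 8 semitones, which makes it a minor sixth; the second version is higher, so the direction is up.
Checking another pair — Fb4 → Dbb5 — gives the same interval.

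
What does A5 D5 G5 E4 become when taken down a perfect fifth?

A5 becomes D5
D5 becomes G4
G5 becomes C5
E4 becomes A3

D5 G4 C5 A3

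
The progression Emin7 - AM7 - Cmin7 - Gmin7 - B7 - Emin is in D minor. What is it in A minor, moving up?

Bmin7 EM7 Gmin7 Dmin7 F#7 Bmin

D minor up to A minor is a perfect fifth; each chord root moves by that interval while the quality stays the same.
Emin7: root E up a perfect fifth → B, giving Bmin7.
AM7: root A up a perfect fifth → E, giving EM7.
Cmin7: root C up a perfect fifth → G, giving Gmin7.
Gmin7: root G up a perfect fifth → D, giving Dmin7.
B7: root B up a perfect fifth → F#, giving F#7.
Emin: root E up a perfect fifth → B, giving Bmin.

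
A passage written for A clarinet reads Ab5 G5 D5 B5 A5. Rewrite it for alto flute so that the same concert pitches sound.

Bb5 A5 E5 C#6 B5

First find concert pitch: the A clarinet sounds a minor third below written, so Ab5 G5 D5 B5 A5 sounds F5 E5 B4 G#5 F#5.
Then write for alto flute: it sounds a perfect fourth below written, so the part must be a perfect fourth above concert.
F5 → Bb5
E5 → A5
B4 → E5
G#5 → C#6
F#5 → B5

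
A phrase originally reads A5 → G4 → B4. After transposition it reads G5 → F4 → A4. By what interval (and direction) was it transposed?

From A5 to G5 is 2 letter names — a second of some quality.
G5 to A5 is 2 semitones, which makes it a major second; the second version is lower, so the direction is down.
Checking another pair — B4 → A4 — gives the same interval.

down a major second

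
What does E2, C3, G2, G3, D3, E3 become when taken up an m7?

D3 Bb3 F3 F4 C4 D4

E2 up a minor seventh is D3.
C3: a seventh up reaches B, and 10 semitones makes it Bb3.
A minor seventh up from G2 gives F3.
A minor seventh up from G3 gives F4.
D3 up a minor seventh is C4.
A minor seventh up from E3 gives D4.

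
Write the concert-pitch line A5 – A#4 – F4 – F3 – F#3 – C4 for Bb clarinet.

B5 B#4 G4 G3 G#3 D4

The Bb clarinet sounds a major second below written, so the written part must be a major second above concert — transpose each note up.
A5 → B5
A#4 → B#4
F4 → G4
F3 → G3
F#3 → G#3
C4 → D4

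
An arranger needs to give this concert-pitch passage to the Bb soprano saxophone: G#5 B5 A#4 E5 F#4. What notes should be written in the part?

A#5 C#6 B#4 F#5 G#4

The Bb soprano saxophone sounds a major second below written, so the written part must be a major second above concert — transpose each note up.
G#5 to A#5
B5 to C#6
A#4 to B#4
E5 to F#5
F#4 to G#4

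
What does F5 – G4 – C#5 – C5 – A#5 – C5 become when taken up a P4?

Bb5 C5 F#5 F5 D#6 F5

A perfect fourth up from F5 gives Bb5.
G4: a fourth up reaches C, and 5 semitones makes it C5.
C#5 up a perfect fourth is F#5.
C5 up a perfect fourth is F5.
A perfect fourth up from A#5 gives D#6.
A perfect fourth up from C5 gives F5.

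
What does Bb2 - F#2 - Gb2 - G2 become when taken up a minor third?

Db3 A2 Bbb2 Bb2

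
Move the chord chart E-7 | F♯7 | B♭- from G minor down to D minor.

G minor down to D minor is a perfect fourth; each chord root moves by that interval while the quality stays the same.
E-7: root E down a perfect fourth → B, giving B-7.
F♯7: root F♯ down a perfect fourth → C#, giving C#7.
B♭-: root B♭ down a perfect fourth → F, giving F-.

B-7 C#7 F-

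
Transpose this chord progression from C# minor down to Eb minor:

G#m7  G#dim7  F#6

Bbm7 Bbdim7 Ab6

C# minor down to Eb minor is an augmented sixth; each chord root moves by that interval while the quality stays the same.
G#m7: root G# down an augmented sixth → Bb, giving Bbm7.
G#dim7: root G# down an augmented sixth → Bb, giving Bbdim7.
F#6: root F# down an augmented sixth → Ab, giving Ab6.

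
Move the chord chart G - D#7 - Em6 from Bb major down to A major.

F# C##7 D#m6

Bb major down to A major is a minor second; each chord root moves by that interval while the quality stays the same.
G: root G down a minor second → F#, giving F#.
D#7: root D# down a minor second → C##, giving C##7.
Em6: root E down a minor second → D#, giving D#m6.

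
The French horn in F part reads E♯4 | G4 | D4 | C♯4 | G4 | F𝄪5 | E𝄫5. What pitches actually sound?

Written C4 on the French horn in F sounds as F3, a perfect fifth lower; apply that shift to every note.
E#4 → A#3
G4 → C4
D4 → G3
C#4 → F#3
G4 → C4
F##5 → B#4
Ebb5 → Abb4

A#3 C4 G3 F#3 C4 B#4 Abb4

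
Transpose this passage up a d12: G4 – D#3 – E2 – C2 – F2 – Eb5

Db6 A4 Bb3 Gb3 Cb4 Bbb6

G4 to Db6
D#3 to A4
E2 to Bb3
C2 to Gb3
F2 to Cb4
Eb5 to Bbb6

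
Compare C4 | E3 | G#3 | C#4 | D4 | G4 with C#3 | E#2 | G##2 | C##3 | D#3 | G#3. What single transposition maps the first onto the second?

Take the first pair: C4 → C#3. C to C spans 8 letter names, so the interval is some kind of octave.
C#3 to C4 is 11 semitones, which makes it a diminished octave; the second version is lower, so the direction is down.
Checking another pair — G4 → G#3 — gives the same interval.

down a diminished octave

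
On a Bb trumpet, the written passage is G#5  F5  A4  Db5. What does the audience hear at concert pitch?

F#5 Eb5 G4 Cb5

The Bb trumpet sounds a major second below written, so transpose each written note down a major second.
G#5 gives F#5
F5 gives Eb5
A4 gives G4
Db5 gives Cb5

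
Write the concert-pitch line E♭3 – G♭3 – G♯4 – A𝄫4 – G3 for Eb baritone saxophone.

C5 Eb5 E#6 Fb6 E5

Written C4 sounds as Eb2 on the Eb baritone saxophone, so concert pitches are written a major thirteenth up.
Eb3 to C5
Gb3 to Eb5
G#4 to E#6
Abb4 to Fb6
G3 to E5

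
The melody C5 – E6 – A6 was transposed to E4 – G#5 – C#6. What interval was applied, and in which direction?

From C5 to E4 is 6 letter names — a sixth of some quality.
E4 to C5 is 8 semitones, which makes it a minor sixth; the second version is lower, so the direction is down.
Checking another pair — A6 → C#6 — gives the same interval.

down a minor sixth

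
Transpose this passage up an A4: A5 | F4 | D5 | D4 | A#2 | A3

A5: a fourth up reaches D, and 6 semitones makes it D#6.
F4: a fourth up reaches B, and 6 semitones makes it B4.
An augmented fourth up from D5 gives G#5.
An augmented fourth up from D4 gives G#4.
A#2: a fourth up reaches D, and 6 semitones makes it D##3.
A3: a fourth up reaches D, and 6 semitones makes it D#4.

D#6 B4 G#5 G#4 D##3 D#4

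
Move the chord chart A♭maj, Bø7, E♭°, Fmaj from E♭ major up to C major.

Fmaj G#ø7 C° Dmaj

E♭ major up to C major is a major sixth; each chord root moves by that interval while the quality stays the same.
A♭maj: root A♭ up a major sixth → F, giving Fmaj.
Bø7: root B up a major sixth → G#, giving G#ø7.
E♭°: root E♭ up a major sixth → C, giving C°.
Fmaj: root F up a major sixth → D, giving Dmaj.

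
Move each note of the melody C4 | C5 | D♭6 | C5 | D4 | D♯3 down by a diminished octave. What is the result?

C#3 C#4 D5 C#4 D#3 D##2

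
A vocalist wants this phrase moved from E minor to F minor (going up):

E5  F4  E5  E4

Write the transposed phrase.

E minor to F minor up is a minor second, so every note moves up by that interval.
E5 becomes F5
F4 becomes Gb4
E5 becomes F5
E4 becomes F4

F5 Gb4 F5 F4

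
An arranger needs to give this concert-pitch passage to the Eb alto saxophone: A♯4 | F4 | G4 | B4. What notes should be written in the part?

Written C4 sounds as Eb3 on the Eb alto saxophone, so concert pitches are written a major sixth up.
A#4 -> F##5
F4 -> D5
G4 -> E5
B4 -> G#5

F##5 D5 E5 G#5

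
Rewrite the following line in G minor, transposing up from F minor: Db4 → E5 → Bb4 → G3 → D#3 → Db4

From F up to G is a major second; apply that to each pitch.
Db4 -> Eb4
E5 -> F#5
Bb4 -> C5
G3 -> A3
D#3 -> E#3
Db4 -> Eb4

Eb4 F#5 C5 A3 E#3 Eb4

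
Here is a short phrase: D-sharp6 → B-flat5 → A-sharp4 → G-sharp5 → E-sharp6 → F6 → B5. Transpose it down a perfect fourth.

A#5 F5 E#4 D#5 B#5 C6 F#5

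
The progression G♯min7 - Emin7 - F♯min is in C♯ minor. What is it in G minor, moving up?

C♯ minor up to G minor is a diminished fifth; each chord root moves by that interval while the quality stays the same.
G♯min7: root G♯ up a diminished fifth → D, giving Dmin7.
Emin7: root E up a diminished fifth → Bb, giving Bbmin7.
F♯min: root F♯ up a diminished fifth → C, giving Cmin.

Dmin7 Bbmin7 Cmin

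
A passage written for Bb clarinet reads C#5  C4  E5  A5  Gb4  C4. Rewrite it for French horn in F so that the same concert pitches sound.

F#5 F4 A5 D6 Cb5 F4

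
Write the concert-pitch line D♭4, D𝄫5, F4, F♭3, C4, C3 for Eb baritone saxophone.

Bb5 Bbb6 D6 Db5 A5 A4

The Eb baritone saxophone sounds a major thirteenth below written, so the written part must be a major thirteenth above concert — transpose each note up.
Db4 -> Bb5
Dbb5 -> Bbb6
F4 -> D6
Fb3 -> Db5
C4 -> A5
C3 -> A4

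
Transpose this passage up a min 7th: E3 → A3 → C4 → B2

D4 G4 Bb4 A3

A minor seventh up from E3 gives D4.
A minor seventh up from A3 gives G4.
A minor seventh up from C4 gives Bb4.
B2 up a minor seventh is A3.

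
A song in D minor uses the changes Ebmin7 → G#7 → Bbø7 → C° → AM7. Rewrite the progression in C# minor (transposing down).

D minor down to C# minor is a minor second; each chord root moves by that interval while the quality stays the same.
Ebmin7: root Eb down a minor second → D, giving Dmin7.
G#7: root G# down a minor second → F##, giving F##7.
Bbø7: root Bb down a minor second → A, giving Aø7.
C°: root C down a minor second → B, giving B°.
AM7: root A down a minor second → G#, giving G#M7.

Dmin7 F##7 Aø7 B° G#M7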